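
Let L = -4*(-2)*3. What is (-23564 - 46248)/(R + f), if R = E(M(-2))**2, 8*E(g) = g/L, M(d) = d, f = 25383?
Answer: -643387392/233929729 ≈ -2.7503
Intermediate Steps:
L = 24 (L = 8*3 = 24)
E(g) = g/192 (E(g) = (g/24)/8 = g/192)
R = 1/9216 (R = ((1/192)*(-2))**2 = (-1/96)**2 = 1/9216 ≈ 0.00010851)
(-23564 - 46248)/(R + f) = (-23564 - 46248)/(1/9216 + 25383) = -69812/233929729/9216 = -69812*9216/233929729 = -643387392/233929729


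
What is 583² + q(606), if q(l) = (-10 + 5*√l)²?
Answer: 355139 - 100*√606 ≈ 3.5268e+5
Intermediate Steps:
583² + q(606) = 583² + 25*(-2 + √606)² = 339889 + 25*(-2 + √606)²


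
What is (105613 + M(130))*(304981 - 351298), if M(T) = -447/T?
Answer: -635897348031/130 ≈ -4.8915e+9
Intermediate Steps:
(105613 + M(130))*(304981 - 351298) = (105613 - 447/130)*(304981 - 351298) = (105613 - 447*1/130)*(-46317) = (105613 - 447/130)*(-46317) = (13729243/130)*(-46317) = -635897348031/130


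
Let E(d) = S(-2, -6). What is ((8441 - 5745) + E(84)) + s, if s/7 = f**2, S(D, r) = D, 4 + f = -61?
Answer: 32269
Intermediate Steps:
f = -65 (f = -4 - 61 = -65)
E(d) = -2
s = 29575 (s = 7*(-65)**2 = 7*4225 = 29575)
((8441 - 5745) + E(84)) + s = ((8441 - 5745) - 2) + 29575 = (2696 - 2) + 29575 = 2694 + 29575 = 32269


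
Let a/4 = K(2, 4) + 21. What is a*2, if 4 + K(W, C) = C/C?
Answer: 144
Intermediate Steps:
K(W, C) = -3 (K(W, C) = -4 + C/C = -4 + 1 = -3)
a = 72 (a = 4*(-3 + 21) = 4*18 = 72)
a*2 = 72*2 = 144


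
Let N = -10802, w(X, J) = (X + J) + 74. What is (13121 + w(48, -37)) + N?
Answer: 2404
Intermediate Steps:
w(X, J) = 74 + J + X (w(X, J) = (J + X) + 74 = 74 + J + X)
(13121 + w(48, -37)) + N = (13121 + (74 - 37 + 48)) - 10802 = (13121 + 85) - 10802 = 13206 - 10802 = 2404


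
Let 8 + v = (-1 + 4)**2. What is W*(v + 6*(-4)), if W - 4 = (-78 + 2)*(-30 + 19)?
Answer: -19320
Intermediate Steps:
W = 840 (W = 4 + (-78 + 2)*(-30 + 19) = 4 - 76*(-11) = 4 + 836 = 840)
v = 1 (v = -8 + (-1 + 4)**2 = -8 + 3**2 = -8 + 9 = 1)
W*(v + 6*(-4)) = 840*(1 + 6*(-4)) = 840*(1 - 24) = 840*(-23) = -19320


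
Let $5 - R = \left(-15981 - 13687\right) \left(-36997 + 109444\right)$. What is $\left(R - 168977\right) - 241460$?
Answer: $2148947164$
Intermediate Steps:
$R = 2149357601$ ($R = 5 - \left(-15981 - 13687\right) \left(-36997 + 109444\right) = 5 - \left(-29668\right) 72447 = 5 - -2149357596 = 5 + 2149357596 = 2149357601$)
$\left(R - 168977\right) - 241460 = \left(2149357601 - 168977\right) - 241460 = 2149188624 - 241460 = 2148947164$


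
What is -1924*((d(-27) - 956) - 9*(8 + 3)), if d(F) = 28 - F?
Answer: 1924000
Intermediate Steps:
-1924*((d(-27) - 956) - 9*(8 + 3)) = -1924*(((28 - 1*(-27)) - 956) - 9*(8 + 3)) = -1924*(((28 + 27) - 956) - 9*11) = -1924*((55 - 956) - 99) = -1924*(-901 - 99) = -1924*(-1000) = 1924000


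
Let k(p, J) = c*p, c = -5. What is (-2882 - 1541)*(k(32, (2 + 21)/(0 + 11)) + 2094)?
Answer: -8554082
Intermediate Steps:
k(p, J) = -5*p
(-2882 - 1541)*(k(32, (2 + 21)/(0 + 11)) + 2094) = (-2882 - 1541)*(-5*32 + 2094) = -4423*(-160 + 2094) = -4423*1934 = -8554082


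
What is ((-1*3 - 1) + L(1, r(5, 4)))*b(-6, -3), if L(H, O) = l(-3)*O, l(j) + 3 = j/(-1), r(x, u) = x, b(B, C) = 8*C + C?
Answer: 108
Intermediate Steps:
b(B, C) = 9*C
l(j) = -3 - j (l(j) = -3 + j/(-1) = -3 + j*(-1) = -3 - j)
L(H, O) = 0 (L(H, O) = (-3 - 1*(-3))*O = (-3 + 3)*O = 0*O = 0)
((-1*3 - 1) + L(1, r(5, 4)))*b(-6, -3) = ((-1*3 - 1) + 0)*(9*(-3)) = ((-3 - 1) + 0)*(-27) = (-4 + 0)*(-27) = -4*(-27) = 108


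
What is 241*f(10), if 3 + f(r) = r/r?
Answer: -482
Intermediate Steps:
f(r) = -2 (f(r) = -3 + r/r = -3 + 1 = -2)
241*f(10) = 241*(-2) = -482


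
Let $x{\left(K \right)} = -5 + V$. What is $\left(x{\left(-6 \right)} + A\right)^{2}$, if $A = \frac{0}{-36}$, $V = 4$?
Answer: $1$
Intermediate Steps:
$x{\left(K \right)} = -1$ ($x{\left(K \right)} = -5 + 4 = -1$)
$A = 0$ ($A = 0 \left(- \frac{1}{36}\right) = 0$)
$\left(x{\left(-6 \right)} + A\right)^{2} = \left(-1 + 0\right)^{2} = \left(-1\right)^{2} = 1$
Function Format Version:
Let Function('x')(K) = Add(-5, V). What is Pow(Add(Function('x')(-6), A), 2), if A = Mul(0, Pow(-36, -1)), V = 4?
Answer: 1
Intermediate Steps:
Function('x')(K) = -1 (Function('x')(K) = Add(-5, 4) = -1)
A = 0 (A = Mul(0, Rational(-1, 36)) = 0)
Pow(Add(Function('x')(-6), A), 2) = Pow(Add(-1, 0), 2) = Pow(-1, 2) = 1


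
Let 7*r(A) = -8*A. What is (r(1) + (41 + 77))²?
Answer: 669124/49 ≈ 13656.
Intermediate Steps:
r(A) = -8*A/7 (r(A) = (-8*A)/7 = -8*A/7)
(r(1) + (41 + 77))² = (-8/7*1 + (41 + 77))² = (-8/7 + 118)² = (818/7)² = 669124/49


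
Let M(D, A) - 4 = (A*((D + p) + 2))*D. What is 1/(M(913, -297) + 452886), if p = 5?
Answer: -1/249015230 ≈ -4.0158e-9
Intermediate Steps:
M(D, A) = 4 + A*D*(7 + D) (M(D, A) = 4 + (A*((D + 5) + 2))*D = 4 + (A*((5 + D) + 2))*D = 4 + (A*(7 + D))*D = 4 + A*D*(7 + D))
1/(M(913, -297) + 452886) = 1/((4 - 297*913² + 7*(-297)*913) + 452886) = 1/((4 - 297*833569 - 1898127) + 452886) = 1/((4 - 247569993 - 1898127) + 452886) = 1/(-249468116 + 452886) = 1/(-249015230) = -1/249015230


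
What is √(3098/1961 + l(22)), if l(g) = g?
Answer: 68*√19610/1961 ≈ 4.8559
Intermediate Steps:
√(3098/1961 + l(22)) = √(3098/1961 + 22) = √(46240/1961) = 68*√19610/1961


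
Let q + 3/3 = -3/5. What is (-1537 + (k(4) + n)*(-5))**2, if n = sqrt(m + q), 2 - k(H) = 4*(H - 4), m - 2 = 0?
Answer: (1547 + sqrt(10))**2 ≈ 2.4030e+6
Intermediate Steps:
q = -8/5 (q = -1 - 3/5 = -8/5 ≈ -1.6000)
m = 2 (m = 2 + 0 = 2)
k(H) = 18 - 4*H (k(H) = 2 - 4*(H - 4) = 2 - 4*(-4 + H) = 2 - (-16 + 4*H) = 2 + (16 - 4*H) = 18 - 4*H)
n = sqrt(10)/5 (n = sqrt(2 - 8/5) = sqrt(2/5) = sqrt(10)/5 ≈ 0.63246)
(-1537 + (k(4) + n)*(-5))**2 = (-1537 + ((18 - 4*4) + sqrt(10)/5)*(-5))**2 = (-1537 + ((18 - 16) + sqrt(10)/5)*(-5))**2 = (-1537 + (2 + sqrt(10)/5)*(-5))**2 = (-1537 + (-10 - sqrt(10)))**2 = (-1547 - sqrt(10))**2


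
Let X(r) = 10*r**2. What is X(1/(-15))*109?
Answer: 218/45 ≈ 4.8444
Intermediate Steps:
X(1/(-15))*109 = (10*(1/(-15))**2)*109 = (10*(-1/15)**2)*109 = (10*(1/225))*109 = (2/45)*109 = 218/45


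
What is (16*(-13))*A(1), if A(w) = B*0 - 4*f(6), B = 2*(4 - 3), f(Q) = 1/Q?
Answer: 416/3 ≈ 138.67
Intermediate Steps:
B = 2 (B = 2*1 = 2)
A(w) = -⅔ (A(w) = 2*0 - 4/6 = 0 - 4*⅙ = 0 - ⅔ = -⅔)
(16*(-13))*A(1) = (16*(-13))*(-⅔) = -208*(-⅔) = 416/3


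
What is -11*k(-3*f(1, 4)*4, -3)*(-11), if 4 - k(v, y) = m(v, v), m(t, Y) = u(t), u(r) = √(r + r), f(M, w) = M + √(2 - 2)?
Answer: 484 - 242*I*√6 ≈ 484.0 - 592.78*I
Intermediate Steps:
f(M, w) = M (f(M, w) = M + √0 = M + 0 = M)
u(r) = √2*√r (u(r) = √(2*r) = √2*√r)
m(t, Y) = √2*√t
k(v, y) = 4 - √2*√v
-11*k(-3*f(1, 4)*4, -3)*(-11) = -11*(4 - √2*√(-3*1*4))*(-11) = -11*(4 - √2*√(-3*4))*(-11) = -11*(4 - √2*√(-12))*(-11) = -11*(4 - √2*2*I*√3)*(-11) = -11*(4 - 2*I*√6)*(-11) = (-44 + 22*I*√6)*(-11) = 484 - 242*I*√6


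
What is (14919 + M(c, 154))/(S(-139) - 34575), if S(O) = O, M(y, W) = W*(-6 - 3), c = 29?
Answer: -13533/34714 ≈ -0.38984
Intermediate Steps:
M(y, W) = -9*W (M(y, W) = W*(-9) = -9*W)
(14919 + M(c, 154))/(S(-139) - 34575) = (14919 - 9*154)/(-139 - 34575) = (14919 - 1386)/(-34714) = 13533*(-1/34714) = -13533/34714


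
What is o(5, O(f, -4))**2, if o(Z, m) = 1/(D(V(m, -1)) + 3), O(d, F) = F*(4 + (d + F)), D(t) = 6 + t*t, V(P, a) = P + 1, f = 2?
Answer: 1/3364 ≈ 0.00029727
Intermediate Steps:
V(P, a) = 1 + P
D(t) = 6 + t**2
O(d, F) = F*(4 + F + d) (O(d, F) = F*(4 + (F + d)) = F*(4 + F + d))
o(Z, m) = 1/(9 + (1 + m)**2) (o(Z, m) = 1/((6 + (1 + m)**2) + 3) = 1/(9 + (1 + m)**2))
o(5, O(f, -4))**2 = (1/(9 + (1 - 4*(4 - 4 + 2))**2))**2 = (1/(9 + (1 - 4*2)**2))**2 = (1/(9 + (1 - 8)**2))**2 = (1/(9 + (-7)**2))**2 = (1/(9 + 49))**2 = (1/58)**2 = 1/3364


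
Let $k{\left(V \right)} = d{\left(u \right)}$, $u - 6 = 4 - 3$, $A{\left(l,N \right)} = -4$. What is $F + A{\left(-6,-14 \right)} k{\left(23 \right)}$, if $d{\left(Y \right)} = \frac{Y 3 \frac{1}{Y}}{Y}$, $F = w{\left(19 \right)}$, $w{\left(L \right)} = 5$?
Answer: $\frac{23}{7} \approx 3.2857$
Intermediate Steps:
$F = 5$
$u = 7$ ($u = 6 + \left(4 - 3\right) = 6 + 1 = 7$)
$d{\left(Y \right)} = \frac{3}{Y}$ ($d{\left(Y \right)} = \frac{3 Y \frac{1}{Y}}{Y} = \frac{3}{Y}$)
$k{\left(V \right)} = \frac{3}{7}$
$F + A{\left(-6,-14 \right)} k{\left(23 \right)} = 5 - \frac{12}{7} = \frac{23}{7}$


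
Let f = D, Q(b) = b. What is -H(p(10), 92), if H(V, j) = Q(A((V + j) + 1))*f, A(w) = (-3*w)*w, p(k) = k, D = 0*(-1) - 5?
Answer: -159135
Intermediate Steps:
D = -5 (D = 0 - 5 = -5)
A(w) = -3*w²
f = -5
H(V, j) = 15*(1 + V + j)² (H(V, j) = -3*((V + j) + 1)²*(-5) = -3*(1 + V + j)²*(-5) = 15*(1 + V + j)²)
-H(p(10), 92) = -15*(1 + 10 + 92)² = -15*103² = -15*10609 = -1*159135 = -159135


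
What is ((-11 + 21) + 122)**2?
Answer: 17424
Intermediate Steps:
((-11 + 21) + 122)**2 = (10 + 122)**2 = 132**2 = 17424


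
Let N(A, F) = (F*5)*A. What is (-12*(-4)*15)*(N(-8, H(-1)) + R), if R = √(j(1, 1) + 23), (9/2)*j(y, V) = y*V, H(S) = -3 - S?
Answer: 57600 + 240*√209 ≈ 61070.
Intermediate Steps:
N(A, F) = 5*A*F (N(A, F) = (5*F)*A = 5*A*F)
j(y, V) = 2*V*y/9 (j(y, V) = 2*(y*V)/9 = 2*(V*y)/9 = 2*V*y/9)
R = √209/3 (R = √((2/9)*1*1 + 23) = √(2/9 + 23) = √(209/9) = √209/3 ≈ 4.8189)
(-12*(-4)*15)*(N(-8, H(-1)) + R) = (-12*(-4)*15)*(5*(-8)*(-3 - 1*(-1)) + √209/3) = (48*15)*(5*(-8)*(-3 + 1) + √209/3) = 720*(5*(-8)*(-2) + √209/3) = 720*(80 + √209/3) = 57600 + 240*√209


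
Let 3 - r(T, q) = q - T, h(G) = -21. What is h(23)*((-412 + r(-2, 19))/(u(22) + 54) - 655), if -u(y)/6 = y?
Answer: 177310/13 ≈ 13639.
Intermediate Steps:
u(y) = -6*y
r(T, q) = 3 + T - q (r(T, q) = 3 - (q - T) = 3 + (T - q) = 3 + T - q)
h(23)*((-412 + r(-2, 19))/(u(22) + 54) - 655) = -21*((-412 + (3 - 2 - 1*19))/(-6*22 + 54) - 655) = -21*((-412 + (3 - 2 - 19))/(-132 + 54) - 655) = -21*((-412 - 18)/(-78) - 655) = -21*(-430*(-1/78) - 655) = -21*(215/39 - 655) = -21*(-25330/39) = 177310/13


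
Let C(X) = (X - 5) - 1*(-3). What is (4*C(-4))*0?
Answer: 0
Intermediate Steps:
C(X) = -2 + X (C(X) = (-5 + X) + 3 = -2 + X)
(4*C(-4))*0 = (4*(-2 - 4))*0 = (4*(-6))*0 = -24*0 = 0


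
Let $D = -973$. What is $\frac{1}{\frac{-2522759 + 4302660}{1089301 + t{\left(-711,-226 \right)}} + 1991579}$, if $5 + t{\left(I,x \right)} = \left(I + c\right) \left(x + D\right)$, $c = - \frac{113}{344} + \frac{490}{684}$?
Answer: $\frac{114196203257}{227430864987269227} \approx 5.0211 \cdot 10^{-7}$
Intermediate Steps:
$c = \frac{22817}{58824}$ ($c = \left(-113\right) \frac{1}{344} + 490 \cdot \frac{1}{684} = - \frac{113}{344} + \frac{245}{342} = \frac{22817}{58824} \approx 0.38789$)
$t{\left(I,x \right)} = -5 + \left(-973 + x\right) \left(\frac{22817}{58824} + I\right)$ ($t{\left(I,x \right)} = -5 + \left(I + \frac{22817}{58824}\right) \left(x - 973\right) = -5 + \left(\frac{22817}{58824} + I\right) \left(-973 + x\right) = -5 + \left(-973 + x\right) \left(\frac{22817}{58824} + I\right)$)
$\frac{1}{\frac{-2522759 + 4302660}{1089301 + t{\left(-711,-226 \right)}} + 1991579} = \frac{1}{\frac{-2522759 + 4302660}{1089301 - - \frac{50119161233}{58824}} + 1991579} = \frac{1}{\frac{1779901}{1089301 + \left(- \frac{22495061}{58824} + 691803 - \frac{2578321}{29412} + 160686\right)} + 1991579} = \frac{1}{\frac{1779901}{1089301 + \frac{50119161233}{58824}} + 1991579} = \frac{1}{\frac{1779901}{\frac{114196203257}{58824}} + 1991579} = \frac{1}{1779901 \cdot \frac{58824}{114196203257} + 1991579} = \frac{1}{\frac{104700896424}{114196203257} + 1991579} = \frac{1}{\frac{227430864987269227}{114196203257}} = \frac{114196203257}{227430864987269227}$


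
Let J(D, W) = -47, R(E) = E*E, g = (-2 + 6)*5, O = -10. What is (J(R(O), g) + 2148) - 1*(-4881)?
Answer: 6982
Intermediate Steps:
g = 20 (g = 4*5 = 20)
R(E) = E²
(J(R(O), g) + 2148) - 1*(-4881) = (-47 + 2148) - 1*(-4881) = 2101 + 4881 = 6982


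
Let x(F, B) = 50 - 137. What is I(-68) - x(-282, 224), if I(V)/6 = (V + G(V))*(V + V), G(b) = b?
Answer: 111063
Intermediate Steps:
x(F, B) = -87
I(V) = 24*V**2 (I(V) = 6*((V + V)*(V + V)) = 6*((2*V)*(2*V)) = 6*(4*V**2) = 24*V**2)
I(-68) - x(-282, 224) = 24*(-68)**2 - 1*(-87) = 24*4624 + 87 = 110976 + 87 = 111063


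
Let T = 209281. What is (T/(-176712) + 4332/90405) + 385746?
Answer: 684724921971571/1775072040 ≈ 3.8575e+5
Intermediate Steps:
(T/(-176712) + 4332/90405) + 385746 = (209281/(-176712) + 4332/90405) + 385746 = (209281*(-1/176712) + 4332*(1/90405)) + 385746 = (-209281/176712 + 1444/30135) + 385746 = -2017170269/1775072040 + 385746 = 684724921971571/1775072040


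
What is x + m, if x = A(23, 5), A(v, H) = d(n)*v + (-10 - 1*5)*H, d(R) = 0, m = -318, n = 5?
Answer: -393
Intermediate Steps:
A(v, H) = -15*H (A(v, H) = 0*v + (-10 - 1*5)*H = 0 + (-10 - 5)*H = 0 - 15*H = -15*H)
x = -75 (x = -15*5 = -75)
x + m = -75 - 318 = -393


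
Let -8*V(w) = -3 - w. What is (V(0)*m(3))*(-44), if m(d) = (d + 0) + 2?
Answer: -165/2 ≈ -82.500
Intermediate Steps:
V(w) = 3/8 + w/8 (V(w) = -(-3 - w)/8 = 3/8 + w/8)
m(d) = 2 + d (m(d) = d + 2 = 2 + d)
(V(0)*m(3))*(-44) = ((3/8 + (⅛)*0)*(2 + 3))*(-44) = ((3/8 + 0)*5)*(-44) = ((3/8)*5)*(-44) = (15/8)*(-44) = -165/2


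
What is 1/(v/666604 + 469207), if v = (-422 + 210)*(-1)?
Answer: 166651/78193815810 ≈ 2.1313e-6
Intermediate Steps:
v = 212 (v = -212*(-1) = 212)
1/(v/666604 + 469207) = 1/(212/666604 + 469207) = 1/(212*(1/666604) + 469207) = 1/(53/166651 + 469207) = 1/(78193815810/166651) = 166651/78193815810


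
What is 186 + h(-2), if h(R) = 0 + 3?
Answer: 189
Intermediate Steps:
h(R) = 3
186 + h(-2) = 186 + 3 = 189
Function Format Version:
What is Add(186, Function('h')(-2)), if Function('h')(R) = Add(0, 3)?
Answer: 189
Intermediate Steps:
Function('h')(R) = 3
Add(186, Function('h')(-2)) = Add(186, 3) = 189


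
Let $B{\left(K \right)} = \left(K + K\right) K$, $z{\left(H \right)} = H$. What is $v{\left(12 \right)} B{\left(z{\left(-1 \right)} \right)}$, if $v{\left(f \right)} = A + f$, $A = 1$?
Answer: $26$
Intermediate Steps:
$B{\left(K \right)} = 2 K^{2}$ ($B{\left(K \right)} = 2 K K = 2 K^{2}$)
$v{\left(f \right)} = 1 + f$
$v{\left(12 \right)} B{\left(z{\left(-1 \right)} \right)} = \left(1 + 12\right) 2 \left(-1\right)^{2} = 13 \cdot 2 \cdot 1 = 13 \cdot 2 = 26$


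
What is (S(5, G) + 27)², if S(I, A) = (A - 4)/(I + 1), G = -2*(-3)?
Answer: 6724/9 ≈ 747.11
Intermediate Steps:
G = 6
S(I, A) = (-4 + A)/(1 + I)
(S(5, G) + 27)² = ((-4 + 6)/(1 + 5) + 27)² = (2/6 + 27)² = ((⅙)*2 + 27)² = (⅓ + 27)² = (82/3)² = 6724/9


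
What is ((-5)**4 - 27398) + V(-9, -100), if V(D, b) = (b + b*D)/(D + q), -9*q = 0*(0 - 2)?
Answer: -241757/9 ≈ -26862.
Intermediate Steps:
q = 0 (q = -0*(0 - 2) = -0*(-2) = -1/9*0 = 0)
V(D, b) = (b + D*b)/D (V(D, b) = (b + b*D)/(D + 0) = (b + D*b)/D)
((-5)**4 - 27398) + V(-9, -100) = ((-5)**4 - 27398) + (-100 - 100/(-9)) = (625 - 27398) + (-100 - 100*(-1/9)) = -26773 + (-100 + 100/9) = -26773 - 800/9 = -241757/9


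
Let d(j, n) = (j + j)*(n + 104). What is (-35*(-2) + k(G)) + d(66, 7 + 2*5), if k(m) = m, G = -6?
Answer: 16036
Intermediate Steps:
d(j, n) = 2*j*(104 + n) (d(j, n) = (2*j)*(104 + n) = 2*j*(104 + n))
(-35*(-2) + k(G)) + d(66, 7 + 2*5) = (-35*(-2) - 6) + 2*66*(104 + (7 + 2*5)) = (70 - 6) + 2*66*(104 + (7 + 10)) = 64 + 2*66*(104 + 17) = 64 + 2*66*121 = 64 + 15972 = 16036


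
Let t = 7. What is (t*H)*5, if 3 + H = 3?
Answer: 0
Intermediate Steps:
H = 0 (H = -3 + 3 = 0)
(t*H)*5 = (7*0)*5 = 0*5 = 0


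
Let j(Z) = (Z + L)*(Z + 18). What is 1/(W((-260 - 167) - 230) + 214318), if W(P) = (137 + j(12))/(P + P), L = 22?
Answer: 1314/281612695 ≈ 4.6660e-6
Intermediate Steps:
j(Z) = (18 + Z)*(22 + Z) (j(Z) = (Z + 22)*(Z + 18) = (22 + Z)*(18 + Z) = (18 + Z)*(22 + Z))
W(P) = 1157/(2*P) (W(P) = (137 + (396 + 12² + 40*12))/(P + P) = (137 + (396 + 144 + 480))/((2*P)) = (137 + 1020)*(1/(2*P)) = 1157*(1/(2*P)) = 1157/(2*P))
1/(W((-260 - 167) - 230) + 214318) = 1/(1157/(2*((-260 - 167) - 230)) + 214318) = 1/(1157/(2*(-427 - 230)) + 214318) = 1/((1157/2)/(-657) + 214318) = 1/((1157/2)*(-1/657) + 214318) = 1/(-1157/1314 + 214318) = 1/(281612695/1314) = 1314/281612695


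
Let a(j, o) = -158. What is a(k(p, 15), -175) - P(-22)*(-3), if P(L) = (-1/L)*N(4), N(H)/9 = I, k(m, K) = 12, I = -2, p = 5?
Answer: -1765/11 ≈ -160.45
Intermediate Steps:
N(H) = -18 (N(H) = 9*(-2) = -18)
P(L) = 18/L (P(L) = -1/L*(-18) = 18/L)
a(k(p, 15), -175) - P(-22)*(-3) = -158 - 18/(-22)*(-3) = -158 - 18*(-1/22)*(-3) = -158 - (-9)*(-3)/11 = -158 - 1*27/11 = -158 - 27/11 = -1765/11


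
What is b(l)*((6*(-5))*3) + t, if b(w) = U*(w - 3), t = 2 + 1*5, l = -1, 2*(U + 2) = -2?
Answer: -1073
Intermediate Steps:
U = -3 (U = -2 + (½)*(-2) = -2 - 1 = -3)
t = 7 (t = 2 + 5 = 7)
b(w) = 9 - 3*w (b(w) = -3*(w - 3) = -3*(-3 + w) = 9 - 3*w)
b(l)*((6*(-5))*3) + t = (9 - 3*(-1))*((6*(-5))*3) + 7 = (9 + 3)*(-30*3) + 7 = 12*(-90) + 7 = -1080 + 7 = -1073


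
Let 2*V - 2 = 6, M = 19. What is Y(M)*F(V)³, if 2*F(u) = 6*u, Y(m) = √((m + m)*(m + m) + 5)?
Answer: 5184*√161 ≈ 65778.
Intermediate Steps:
V = 4 (V = 1 + (½)*6 = 1 + 3 = 4)
Y(m) = √(5 + 4*m²) (Y(m) = √((2*m)*(2*m) + 5) = √(4*m² + 5) = √(5 + 4*m²))
F(u) = 3*u (F(u) = (6*u)/2 = 3*u)
Y(M)*F(V)³ = √(5 + 4*19²)*(3*4)³ = √(5 + 4*361)*12³ = √(5 + 1444)*1728 = √1449*1728 = (3*√161)*1728 = 5184*√161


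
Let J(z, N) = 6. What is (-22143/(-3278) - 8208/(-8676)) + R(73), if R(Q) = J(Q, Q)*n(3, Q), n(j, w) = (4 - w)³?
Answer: -141556603095/71818 ≈ -1.9710e+6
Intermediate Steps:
R(Q) = -6*(-4 + Q)³ (R(Q) = 6*(-(-4 + Q)³) = -6*(-4 + Q)³)
(-22143/(-3278) - 8208/(-8676)) + R(73) = (-22143/(-3278) - 8208/(-8676)) - 6*(-4 + 73)³ = (-22143*(-1/3278) - 8208*(-1/8676)) - 6*69³ = (2013/298 + 228/241) - 6*328509 = 553077/71818 - 1971054 = -141556603095/71818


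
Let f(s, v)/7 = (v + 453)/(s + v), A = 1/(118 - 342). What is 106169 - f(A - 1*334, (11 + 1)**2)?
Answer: 1506531635/14187 ≈ 1.0619e+5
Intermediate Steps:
A = -1/224 (A = 1/(-224) = -1/224 ≈ -0.0044643)
f(s, v) = 7*(453 + v)/(s + v) (f(s, v) = 7*((v + 453)/(s + v)) = 7*((453 + v)/(s + v)) = 7*(453 + v)/(s + v))
106169 - f(A - 1*334, (11 + 1)**2) = 106169 - 7*(453 + (11 + 1)**2)/((-1/224 - 1*334) + (11 + 1)**2) = 106169 - 7*(453 + 12**2)/((-1/224 - 334) + 12**2) = 106169 - 7*(453 + 144)/(-74817/224 + 144) = 106169 - 7*597/(-42561/224) = 106169 - 7*(-224)*597/42561 = 106169 - 1*(-312032/14187) = 106169 + 312032/14187 = 1506531635/14187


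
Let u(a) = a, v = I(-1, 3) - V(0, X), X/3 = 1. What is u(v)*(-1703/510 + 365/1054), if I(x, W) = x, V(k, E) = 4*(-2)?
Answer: -165613/7905 ≈ -20.950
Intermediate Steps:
X = 3 (X = 3*1 = 3)
V(k, E) = -8
v = 7 (v = -1 - 1*(-8) = -1 + 8 = 7)
u(v)*(-1703/510 + 365/1054) = 7*(-1703/510 + 365/1054) = 7*(-23659/7905) = -165613/7905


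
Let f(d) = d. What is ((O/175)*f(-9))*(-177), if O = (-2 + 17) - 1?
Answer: 3186/25 ≈ 127.44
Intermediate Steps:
O = 14 (O = 15 - 1 = 14)
((O/175)*f(-9))*(-177) = ((14/175)*(-9))*(-177) = ((14*(1/175))*(-9))*(-177) = ((2/25)*(-9))*(-177) = -18/25*(-177) = 3186/25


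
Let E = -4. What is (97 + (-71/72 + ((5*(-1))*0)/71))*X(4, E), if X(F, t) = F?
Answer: 6913/18 ≈ 384.06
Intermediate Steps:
(97 + (-71/72 + ((5*(-1))*0)/71))*X(4, E) = (97 + (-71/72 + ((5*(-1))*0)/71))*4 = (97 + (-71*1/72 - 5*0*(1/71)))*4 = (97 + (-71/72 + 0*(1/71)))*4 = (97 + (-71/72 + 0))*4 = (97 - 71/72)*4 = (6913/72)*4 = 6913/18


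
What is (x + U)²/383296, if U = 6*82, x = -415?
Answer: 5929/383296 ≈ 0.015468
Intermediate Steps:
U = 492
(x + U)²/383296 = (-415 + 492)²/383296 = 77²*(1/383296) = 5929*(1/383296) = 5929/383296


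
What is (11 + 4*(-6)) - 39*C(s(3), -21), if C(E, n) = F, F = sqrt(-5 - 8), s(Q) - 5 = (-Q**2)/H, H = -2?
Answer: -13 - 39*I*sqrt(13) ≈ -13.0 - 140.62*I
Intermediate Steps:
s(Q) = 5 + Q**2/2 (s(Q) = 5 - Q**2/(-2) = 5 - Q**2*(-1/2) = 5 + Q**2/2)
F = I*sqrt(13) (F = sqrt(-13) = I*sqrt(13) ≈ 3.6056*I)
C(E, n) = I*sqrt(13)
(11 + 4*(-6)) - 39*C(s(3), -21) = (11 + 4*(-6)) - 39*I*sqrt(13) = (11 - 24) - 39*I*sqrt(13) = -13 - 39*I*sqrt(13)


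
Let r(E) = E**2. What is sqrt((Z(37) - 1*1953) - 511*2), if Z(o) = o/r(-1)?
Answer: I*sqrt(2938) ≈ 54.203*I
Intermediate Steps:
Z(o) = o (Z(o) = o/((-1)**2) = o/1 = o*1 = o)
sqrt((Z(37) - 1*1953) - 511*2) = sqrt((37 - 1*1953) - 511*2) = sqrt((37 - 1953) - 1022) = sqrt(-1916 - 1022) = sqrt(-2938) = I*sqrt(2938)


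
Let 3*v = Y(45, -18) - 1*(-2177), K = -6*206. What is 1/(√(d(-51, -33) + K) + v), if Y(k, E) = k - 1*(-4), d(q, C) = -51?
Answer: 742/551851 - 3*I*√143/551851 ≈ 0.0013446 - 6.5008e-5*I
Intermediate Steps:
Y(k, E) = 4 + k (Y(k, E) = k + 4 = 4 + k)
K = -1236
v = 742 (v = ((4 + 45) - 1*(-2177))/3 = (49 + 2177)/3 = (⅓)*2226 = 742)
1/(√(d(-51, -33) + K) + v) = 1/(√(-51 - 1236) + 742) = 1/(√(-1287) + 742) = 1/(3*I*√143 + 742) = 1/(742 + 3*I*√143)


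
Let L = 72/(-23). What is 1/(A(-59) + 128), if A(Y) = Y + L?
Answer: 23/1515 ≈ 0.015182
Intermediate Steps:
L = -72/23 (L = 72*(-1/23) = -72/23 ≈ -3.1304)
A(Y) = -72/23 + Y (A(Y) = Y - 72/23 = -72/23 + Y)
1/(A(-59) + 128) = 1/((-72/23 - 59) + 128) = 1/(-1429/23 + 128) = 1/(1515/23) = 23/1515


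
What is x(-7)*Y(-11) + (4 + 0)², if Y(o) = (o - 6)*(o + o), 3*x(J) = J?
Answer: -2570/3 ≈ -856.67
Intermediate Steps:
x(J) = J/3
Y(o) = 2*o*(-6 + o) (Y(o) = (-6 + o)*(2*o) = 2*o*(-6 + o))
x(-7)*Y(-11) + (4 + 0)² = ((⅓)*(-7))*(2*(-11)*(-6 - 11)) + (4 + 0)² = -14*(-11)*(-17)/3 + 4² = -7/3*374 + 16 = -2618/3 + 16 = -2570/3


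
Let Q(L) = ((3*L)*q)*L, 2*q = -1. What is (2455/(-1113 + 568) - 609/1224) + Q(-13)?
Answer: -11496107/44472 ≈ -258.50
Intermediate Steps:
q = -½ (q = (½)*(-1) = -½ ≈ -0.50000)
Q(L) = -3*L²/2 (Q(L) = ((3*L)*(-½))*L = (-3*L/2)*L = -3*L²/2)
(2455/(-1113 + 568) - 609/1224) + Q(-13) = (2455/(-1113 + 568) - 609/1224) - 3/2*(-13)² = (2455/(-545) - 609*1/1224) - 3/2*169 = (2455*(-1/545) - 203/408) - 507/2 = (-491/109 - 203/408) - 507/2 = -222455/44472 - 507/2 = -11496107/44472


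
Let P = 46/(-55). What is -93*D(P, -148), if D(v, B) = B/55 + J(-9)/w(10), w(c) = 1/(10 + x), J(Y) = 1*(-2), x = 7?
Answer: 187674/55 ≈ 3412.3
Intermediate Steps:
J(Y) = -2
w(c) = 1/17 (w(c) = 1/(10 + 7) = 1/17)
P = -46/55 (P = 46*(-1/55) = -46/55 ≈ -0.83636)
D(v, B) = -34 + B/55 (D(v, B) = B/55 - 2/1/17 = B*(1/55) - 2*17 = B/55 - 34 = -34 + B/55)
-93*D(P, -148) = -93*(-34 + (1/55)*(-148)) = -93*(-34 - 148/55) = -93*(-2018/55) = 187674/55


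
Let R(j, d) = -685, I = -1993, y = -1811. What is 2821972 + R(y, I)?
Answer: 2821287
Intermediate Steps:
2821972 + R(y, I) = 2821972 - 685 = 2821287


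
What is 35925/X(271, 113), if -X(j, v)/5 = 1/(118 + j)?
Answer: -2794965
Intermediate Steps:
X(j, v) = -5/(118 + j)
35925/X(271, 113) = 35925/((-5/(118 + 271))) = 35925/((-5/389)) = 35925/((-5*1/389)) = 35925/(-5/389) = 35925*(-389/5) = -2794965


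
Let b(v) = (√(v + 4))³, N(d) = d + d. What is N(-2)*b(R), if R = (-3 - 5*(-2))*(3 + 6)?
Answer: -268*√67 ≈ -2193.7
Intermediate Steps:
N(d) = 2*d
R = 63 (R = (-3 + 10)*9 = 7*9 = 63)
b(v) = (4 + v)^(3/2) (b(v) = (√(4 + v))³ = (4 + v)^(3/2))
N(-2)*b(R) = (2*(-2))*(4 + 63)^(3/2) = -268*√67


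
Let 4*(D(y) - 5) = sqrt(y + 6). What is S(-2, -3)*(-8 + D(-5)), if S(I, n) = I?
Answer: 11/2 ≈ 5.5000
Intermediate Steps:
D(y) = 5 + sqrt(6 + y)/4 (D(y) = 5 + sqrt(y + 6)/4 = 5 + sqrt(6 + y)/4)
S(-2, -3)*(-8 + D(-5)) = -2*(-8 + (5 + sqrt(6 - 5)/4)) = -2*(-8 + (5 + sqrt(1)/4)) = -2*(-8 + (5 + (1/4)*1)) = -2*(-8 + (5 + 1/4)) = -2*(-8 + 21/4) = -2*(-11/4) = 11/2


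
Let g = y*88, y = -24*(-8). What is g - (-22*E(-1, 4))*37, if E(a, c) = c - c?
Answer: 16896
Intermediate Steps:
E(a, c) = 0
y = 192
g = 16896 (g = 192*88 = 16896)
g - (-22*E(-1, 4))*37 = 16896 - (-22*0)*37 = 16896 - 0*37 = 16896 - 1*0 = 16896 + 0 = 16896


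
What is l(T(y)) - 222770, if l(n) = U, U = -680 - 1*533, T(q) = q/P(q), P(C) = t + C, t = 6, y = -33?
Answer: -223983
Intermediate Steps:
P(C) = 6 + C
T(q) = q/(6 + q)
U = -1213 (U = -680 - 533 = -1213)
l(n) = -1213
l(T(y)) - 222770 = -1213 - 222770 = -223983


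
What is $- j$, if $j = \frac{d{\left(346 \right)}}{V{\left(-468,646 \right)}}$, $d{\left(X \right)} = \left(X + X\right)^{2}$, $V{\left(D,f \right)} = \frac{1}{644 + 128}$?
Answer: $-369683008$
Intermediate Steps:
$V{\left(D,f \right)} = \frac{1}{772}$
$d{\left(X \right)} = 4 X^{2}$ ($d{\left(X \right)} = \left(2 X\right)^{2} = 4 X^{2}$)
$j = 369683008$ ($j = 4 \cdot 346^{2} \frac{1}{\frac{1}{772}} = 4 \cdot 119716 \cdot 772 = 478864 \cdot 772 = 369683008$)
$- j = \left(-1\right) 369683008 = -369683008$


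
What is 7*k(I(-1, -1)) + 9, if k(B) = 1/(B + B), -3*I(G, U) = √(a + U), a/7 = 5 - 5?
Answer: 9 + 21*I/2 ≈ 9.0 + 10.5*I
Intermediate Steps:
a = 0 (a = 7*(5 - 5) = 7*0 = 0)
I(G, U) = -√U/3 (I(G, U) = -√(0 + U)/3 = -√U/3)
k(B) = 1/(2*B)
7*k(I(-1, -1)) + 9 = 7*(1/(2*((-I/3)))) + 9 = 7*((3*I)/2) + 9 = 7*(3*I/2) + 9 = 21*I/2 + 9 = 9 + 21*I/2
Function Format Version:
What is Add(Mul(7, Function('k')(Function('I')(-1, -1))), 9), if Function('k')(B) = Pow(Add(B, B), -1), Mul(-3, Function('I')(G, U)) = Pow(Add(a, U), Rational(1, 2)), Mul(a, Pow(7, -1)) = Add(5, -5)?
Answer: Add(9, Mul(Rational(21, 2), I)) ≈ Add(9.0000, Mul(10.500, I))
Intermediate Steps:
a = 0 (a = Mul(7, Add(5, -5)) = Mul(7, 0) = 0)
Function('I')(G, U) = Mul(Rational(-1, 3), Pow(U, Rational(1, 2))) (Function('I')(G, U) = Mul(Rational(-1, 3), Pow(Add(0, U), Rational(1, 2))) = Mul(Rational(-1, 3), Pow(U, Rational(1, 2))))
Function('k')(B) = Mul(Rational(1, 2), Pow(B, -1)) (Function('k')(B) = Pow(Mul(2, B), -1) = Mul(Rational(1, 2), Pow(B, -1)))
Add(Mul(7, Function('k')(Function('I')(-1, -1))), 9) = Add(Mul(7, Mul(Rational(1, 2), Pow(Mul(Rational(-1, 3), Pow(-1, Rational(1, 2))), -1))), 9) = Add(Mul(7, Mul(Rational(1, 2), Pow(Mul(Rational(-1, 3), I), -1))), 9) = Add(Mul(7, Mul(Rational(1, 2), Mul(3, I))), 9) = Add(Mul(7, Mul(Rational(3, 2), I)), 9) = Add(Mul(Rational(21, 2), I), 9) = Add(9, Mul(Rational(21, 2), I))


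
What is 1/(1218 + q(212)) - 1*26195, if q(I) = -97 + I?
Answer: -34917934/1333 ≈ -26195.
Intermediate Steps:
1/(1218 + q(212)) - 1*26195 = 1/(1218 + (-97 + 212)) - 1*26195 = 1/(1218 + 115) - 26195 = 1/1333 - 26195 = -34917934/1333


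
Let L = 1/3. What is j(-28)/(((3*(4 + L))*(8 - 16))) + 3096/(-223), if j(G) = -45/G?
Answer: -9025587/649376 ≈ -13.899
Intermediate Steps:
L = 1/3 ≈ 0.33333
j(-28)/(((3*(4 + L))*(8 - 16))) + 3096/(-223) = (-45/(-28))/(((3*(4 + 1/3))*(8 - 16))) + 3096/(-223) = (-45*(-1/28))/(((3*(13/3))*(-8))) + 3096*(-1/223) = 45/(28*((13*(-8)))) - 3096/223 = (45/28)/(-104) - 3096/223 = (45/28)*(-1/104) - 3096/223 = -45/2912 - 3096/223 = -9025587/649376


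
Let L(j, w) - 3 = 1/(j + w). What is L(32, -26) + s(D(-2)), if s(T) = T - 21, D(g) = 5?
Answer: -77/6 ≈ -12.833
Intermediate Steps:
s(T) = -21 + T
L(j, w) = 3 + 1/(j + w)
L(32, -26) + s(D(-2)) = (1 + 3*32 + 3*(-26))/(32 - 26) + (-21 + 5) = (1 + 96 - 78)/6 - 16 = (⅙)*19 - 16 = 19/6 - 16 = -77/6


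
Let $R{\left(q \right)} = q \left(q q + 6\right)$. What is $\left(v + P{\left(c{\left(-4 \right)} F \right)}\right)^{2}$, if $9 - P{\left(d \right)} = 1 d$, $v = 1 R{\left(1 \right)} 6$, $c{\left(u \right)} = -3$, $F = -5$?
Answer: $1296$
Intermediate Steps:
$R{\left(q \right)} = q \left(6 + q^{2}\right)$ ($R{\left(q \right)} = q \left(q^{2} + 6\right) = q \left(6 + q^{2}\right)$)
$v = 42$ ($v = 1 \cdot 1 \left(6 + 1^{2}\right) 6 = 1 \cdot 1 \left(6 + 1\right) 6 = 1 \cdot 1 \cdot 7 \cdot 6 = 1 \cdot 7 \cdot 6 = 7 \cdot 6 = 42$)
$P{\left(d \right)} = 9 - d$ ($P{\left(d \right)} = 9 - 1 d = 9 - d$)
$\left(v + P{\left(c{\left(-4 \right)} F \right)}\right)^{2} = \left(42 + \left(9 - \left(-3\right) \left(-5\right)\right)\right)^{2} = \left(42 + \left(9 - 15\right)\right)^{2} = \left(42 - 6\right)^{2} = 36^{2} = 1296$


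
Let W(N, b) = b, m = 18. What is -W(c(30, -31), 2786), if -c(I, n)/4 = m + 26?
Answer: -2786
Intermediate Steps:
c(I, n) = -176 (c(I, n) = -4*(18 + 26) = -4*44 = -176)
-W(c(30, -31), 2786) = -1*2786 = -2786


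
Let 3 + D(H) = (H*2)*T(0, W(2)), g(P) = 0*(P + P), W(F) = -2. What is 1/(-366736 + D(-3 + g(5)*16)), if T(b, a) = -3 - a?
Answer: -1/366733 ≈ -2.7268e-6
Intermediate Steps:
g(P) = 0 (g(P) = 0*(2*P) = 0)
D(H) = -3 - 2*H (D(H) = -3 + (H*2)*(-3 - 1*(-2)) = -3 + (2*H)*(-3 + 2) = -3 + (2*H)*(-1) = -3 - 2*H)
1/(-366736 + D(-3 + g(5)*16)) = 1/(-366736 + (-3 - 2*(-3 + 0*16))) = 1/(-366736 + (-3 - 2*(-3 + 0))) = 1/(-366736 + (-3 - 2*(-3))) = 1/(-366736 + (-3 + 6)) = 1/(-366736 + 3) = 1/(-366733) = -1/366733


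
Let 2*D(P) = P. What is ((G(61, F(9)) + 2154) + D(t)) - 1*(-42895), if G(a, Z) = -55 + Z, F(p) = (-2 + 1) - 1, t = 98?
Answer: 45041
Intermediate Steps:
D(P) = P/2
F(p) = -2 (F(p) = -1 - 1 = -2)
((G(61, F(9)) + 2154) + D(t)) - 1*(-42895) = (((-55 - 2) + 2154) + (1/2)*98) - 1*(-42895) = ((-57 + 2154) + 49) + 42895 = (2097 + 49) + 42895 = 2146 + 42895 = 45041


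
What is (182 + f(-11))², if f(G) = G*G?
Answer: 91809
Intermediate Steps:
f(G) = G²
(182 + f(-11))² = (182 + (-11)²)² = (182 + 121)² = 303² = 91809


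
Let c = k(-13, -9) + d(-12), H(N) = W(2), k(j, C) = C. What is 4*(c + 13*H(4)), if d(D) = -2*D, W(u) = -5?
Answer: -200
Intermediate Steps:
H(N) = -5
c = 15 (c = -9 - 2*(-12) = -9 + 24 = 15)
4*(c + 13*H(4)) = 4*(15 + 13*(-5)) = 4*(15 - 65) = 4*(-50) = -200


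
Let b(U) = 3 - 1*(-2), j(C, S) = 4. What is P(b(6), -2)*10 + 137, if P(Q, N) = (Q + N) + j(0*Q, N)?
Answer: 207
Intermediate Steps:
b(U) = 5 (b(U) = 3 + 2 = 5)
P(Q, N) = 4 + N + Q (P(Q, N) = (Q + N) + 4 = (N + Q) + 4 = 4 + N + Q)
P(b(6), -2)*10 + 137 = (4 - 2 + 5)*10 + 137 = 7*10 + 137 = 70 + 137 = 207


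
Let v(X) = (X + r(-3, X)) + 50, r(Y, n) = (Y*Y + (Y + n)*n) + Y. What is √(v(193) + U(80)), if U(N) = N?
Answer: 3*√4111 ≈ 192.35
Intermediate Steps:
r(Y, n) = Y + Y² + n*(Y + n) (r(Y, n) = (Y² + n*(Y + n)) + Y = Y + Y² + n*(Y + n))
v(X) = 56 + X² - 2*X (v(X) = (X + (-3 + (-3)² + X² - 3*X)) + 50 = (X + (-3 + 9 + X² - 3*X)) + 50 = (X + (6 + X² - 3*X)) + 50 = (6 + X² - 2*X) + 50 = 56 + X² - 2*X)
√(v(193) + U(80)) = √((56 + 193² - 2*193) + 80) = √((56 + 37249 - 386) + 80) = √(36919 + 80) = √36999 = 3*√4111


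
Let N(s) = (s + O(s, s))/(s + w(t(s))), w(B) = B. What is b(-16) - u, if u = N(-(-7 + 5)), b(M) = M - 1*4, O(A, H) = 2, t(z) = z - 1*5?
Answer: -16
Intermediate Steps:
t(z) = -5 + z (t(z) = z - 5 = -5 + z)
N(s) = (2 + s)/(-5 + 2*s) (N(s) = (s + 2)/(s + (-5 + s)) = (2 + s)/(-5 + 2*s))
b(M) = -4 + M (b(M) = M - 4 = -4 + M)
u = -4 (u = (2 - (-7 + 5))/(-5 + 2*(-(-7 + 5))) = (2 - 1*(-2))/(-5 + 2*(-1*(-2))) = (2 + 2)/(-5 + 2*2) = 4/(-5 + 4) = 4/(-1) = -1*4 = -4)
b(-16) - u = (-4 - 16) - 1*(-4) = -20 + 4 = -16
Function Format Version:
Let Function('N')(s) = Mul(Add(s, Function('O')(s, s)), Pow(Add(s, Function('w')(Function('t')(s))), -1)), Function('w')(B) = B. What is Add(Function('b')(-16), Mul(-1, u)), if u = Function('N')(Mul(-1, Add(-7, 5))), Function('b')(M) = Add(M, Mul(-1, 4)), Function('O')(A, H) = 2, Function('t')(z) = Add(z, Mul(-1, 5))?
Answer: -16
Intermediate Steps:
Function('t')(z) = Add(-5, z) (Function('t')(z) = Add(z, -5) = Add(-5, z))
Function('N')(s) = Mul(Pow(Add(-5, Mul(2, s)), -1), Add(2, s)) (Function('N')(s) = Mul(Add(s, 2), Pow(Add(s, Add(-5, s)), -1)) = Mul(Add(2, s), Pow(Add(-5, Mul(2, s)), -1)) = Mul(Pow(Add(-5, Mul(2, s)), -1), Add(2, s)))
Function('b')(M) = Add(-4, M) (Function('b')(M) = Add(M, -4) = Add(-4, M))
u = -4 (u = Mul(Pow(Add(-5, Mul(2, Mul(-1, Add(-7, 5)))), -1), Add(2, Mul(-1, Add(-7, 5)))) = Mul(Pow(Add(-5, Mul(2, Mul(-1, -2))), -1), Add(2, Mul(-1, -2))) = Mul(Pow(Add(-5, Mul(2, 2)), -1), Add(2, 2)) = Mul(Pow(Add(-5, 4), -1), 4) = Mul(Pow(-1, -1), 4) = Mul(-1, 4) = -4)
Add(Function('b')(-16), Mul(-1, u)) = Add(Add(-4, -16), Mul(-1, -4)) = Add(-20, 4) = -16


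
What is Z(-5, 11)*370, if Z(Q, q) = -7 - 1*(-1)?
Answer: -2220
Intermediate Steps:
Z(Q, q) = -6 (Z(Q, q) = -7 + 1 = -6)
Z(-5, 11)*370 = -6*370 = -2220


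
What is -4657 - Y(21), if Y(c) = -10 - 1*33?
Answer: -4614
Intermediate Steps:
Y(c) = -43 (Y(c) = -10 - 33 = -43)
-4657 - Y(21) = -4657 - 1*(-43) = -4657 + 43 = -4614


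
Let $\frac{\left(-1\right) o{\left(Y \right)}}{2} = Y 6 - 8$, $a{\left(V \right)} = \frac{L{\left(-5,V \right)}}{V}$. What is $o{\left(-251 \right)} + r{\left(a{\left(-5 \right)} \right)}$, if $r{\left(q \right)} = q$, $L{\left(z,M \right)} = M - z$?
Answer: $3028$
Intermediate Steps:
$a{\left(V \right)} = \frac{5 + V}{V}$ ($a{\left(V \right)} = \frac{V - -5}{V} = \frac{V + 5}{V} = \frac{5 + V}{V}$)
$o{\left(Y \right)} = 16 - 12 Y$ ($o{\left(Y \right)} = - 2 \left(Y 6 - 8\right) = - 2 \left(6 Y - 8\right) = - 2 \left(-8 + 6 Y\right) = 16 - 12 Y$)
$o{\left(-251 \right)} + r{\left(a{\left(-5 \right)} \right)} = \left(16 - -3012\right) + \frac{5 - 5}{-5} = \left(16 + 3012\right) - 0 = 3028 + 0 = 3028$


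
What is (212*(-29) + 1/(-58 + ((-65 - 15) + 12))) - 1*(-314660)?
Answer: 38872511/126 ≈ 3.0851e+5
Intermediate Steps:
(212*(-29) + 1/(-58 + ((-65 - 15) + 12))) - 1*(-314660) = (-6148 + 1/(-58 + (-80 + 12))) + 314660 = (-6148 + 1/(-58 - 68)) + 314660 = (-6148 + 1/(-126)) + 314660 = (-6148 - 1/126) + 314660 = -774649/126 + 314660 = 38872511/126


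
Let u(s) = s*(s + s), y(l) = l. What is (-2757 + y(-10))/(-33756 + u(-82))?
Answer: 2767/20308 ≈ 0.13625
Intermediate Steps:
u(s) = 2*s² (u(s) = s*(2*s) = 2*s²)
(-2757 + y(-10))/(-33756 + u(-82)) = (-2757 - 10)/(-33756 + 2*(-82)²) = -2767/(-33756 + 2*6724) = -2767/(-33756 + 13448) = -2767/(-20308) = -2767*(-1/20308) = 2767/20308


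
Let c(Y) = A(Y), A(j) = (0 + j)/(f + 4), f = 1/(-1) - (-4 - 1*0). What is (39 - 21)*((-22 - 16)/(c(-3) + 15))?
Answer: -798/17 ≈ -46.941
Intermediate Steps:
f = 3 (f = -1 - (-4 + 0) = -1 - 1*(-4) = -1 + 4 = 3)
A(j) = j/7 (A(j) = (0 + j)/(3 + 4) = j/7)
c(Y) = Y/7
(39 - 21)*((-22 - 16)/(c(-3) + 15)) = (39 - 21)*((-22 - 16)/((⅐)*(-3) + 15)) = 18*(-38/(-3/7 + 15)) = 18*(-38/102/7) = 18*(-38*7/102) = 18*(-133/51) = -798/17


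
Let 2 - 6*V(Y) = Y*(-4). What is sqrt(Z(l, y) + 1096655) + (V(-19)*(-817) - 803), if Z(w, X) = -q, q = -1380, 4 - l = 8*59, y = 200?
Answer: 27820/3 + sqrt(1098035) ≈ 10321.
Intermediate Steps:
V(Y) = 1/3 + 2*Y/3 (V(Y) = 1/3 - Y*(-4)/6 = 1/3 - (-2)*Y/3 = 1/3 + 2*Y/3)
l = -468 (l = 4 - 8*59 = 4 - 1*472 = 4 - 472 = -468)
Z(w, X) = 1380 (Z(w, X) = -1*(-1380) = 1380)
sqrt(Z(l, y) + 1096655) + (V(-19)*(-817) - 803) = sqrt(1380 + 1096655) + ((1/3 + (2/3)*(-19))*(-817) - 803) = sqrt(1098035) + ((1/3 - 38/3)*(-817) - 803) = sqrt(1098035) + (-37/3*(-817) - 803) = sqrt(1098035) + (30229/3 - 803) = sqrt(1098035) + 27820/3 = 27820/3 + sqrt(1098035)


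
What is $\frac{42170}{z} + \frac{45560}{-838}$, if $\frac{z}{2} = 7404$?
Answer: $- \frac{159828505}{3102276} \approx -51.52$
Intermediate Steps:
$z = 14808$ ($z = 2 \cdot 7404 = 14808$)
$\frac{42170}{z} + \frac{45560}{-838} = \frac{42170}{14808} + \frac{45560}{-838} = 42170 \cdot \frac{1}{14808} + 45560 \left(- \frac{1}{838}\right) = \frac{21085}{7404} - \frac{22780}{419} = - \frac{159828505}{3102276}$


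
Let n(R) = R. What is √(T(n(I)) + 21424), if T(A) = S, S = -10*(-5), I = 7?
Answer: 3*√2386 ≈ 146.54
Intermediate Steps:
S = 50
T(A) = 50
√(T(n(I)) + 21424) = √(50 + 21424) = √21474 = 3*√2386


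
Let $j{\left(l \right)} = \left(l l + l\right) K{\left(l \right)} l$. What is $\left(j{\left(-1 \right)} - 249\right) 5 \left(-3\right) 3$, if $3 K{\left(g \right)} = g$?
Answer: $11205$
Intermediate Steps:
$K{\left(g \right)} = \frac{g}{3}$
$j{\left(l \right)} = \frac{l^{2} \left(l + l^{2}\right)}{3}$ ($j{\left(l \right)} = \left(l l + l\right) \frac{l}{3} l = \left(l^{2} + l\right) \frac{l}{3} l = \left(l + l^{2}\right) \frac{l}{3} l = \frac{l \left(l + l^{2}\right)}{3} l = \frac{l^{2} \left(l + l^{2}\right)}{3}$)
$\left(j{\left(-1 \right)} - 249\right) 5 \left(-3\right) 3 = \left(\frac{\left(-1\right)^{3} \left(1 - 1\right)}{3} - 249\right) 5 \left(-3\right) 3 = \left(\frac{1}{3} \left(-1\right) 0 - 249\right) \left(\left(-15\right) 3\right) = \left(0 - 249\right) \left(-45\right) = \left(-249\right) \left(-45\right) = 11205$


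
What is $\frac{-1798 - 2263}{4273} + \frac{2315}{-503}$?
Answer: $- \frac{11934678}{2149319} \approx -5.5528$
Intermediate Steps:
$\frac{-1798 - 2263}{4273} + \frac{2315}{-503} = \left(-4061\right) \frac{1}{4273} + 2315 \left(- \frac{1}{503}\right) = - \frac{4061}{4273} - \frac{2315}{503} = - \frac{11934678}{2149319}$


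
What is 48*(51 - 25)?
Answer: 1248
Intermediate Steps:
48*(51 - 25) = 48*26 = 1248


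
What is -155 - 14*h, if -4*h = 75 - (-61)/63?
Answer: 998/9 ≈ 110.89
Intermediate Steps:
h = -2393/126 (h = -(75 - (-61)/63)/4 = -(75 - 1*(-61/63))/4 = -(75 + 61/63)/4 = -¼*4786/63 = -2393/126 ≈ -18.992)
-155 - 14*h = -155 - 14*(-2393/126) = -155 + 2393/9 = 998/9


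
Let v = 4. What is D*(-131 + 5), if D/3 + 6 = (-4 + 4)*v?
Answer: 2268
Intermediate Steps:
D = -18 (D = -18 + 3*((-4 + 4)*4) = -18 + 3*(0*4) = -18 + 3*0 = -18 + 0 = -18)
D*(-131 + 5) = -18*(-131 + 5) = -18*(-126) = 2268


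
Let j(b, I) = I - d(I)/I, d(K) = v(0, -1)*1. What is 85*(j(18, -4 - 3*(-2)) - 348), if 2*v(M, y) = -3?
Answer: -117385/4 ≈ -29346.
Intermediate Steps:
v(M, y) = -3/2 (v(M, y) = (1/2)*(-3) = -3/2)
d(K) = -3/2 (d(K) = -3/2*1 = -3/2)
j(b, I) = I + 3/(2*I) (j(b, I) = I - (-3)/(2*I) = I + 3/(2*I))
85*(j(18, -4 - 3*(-2)) - 348) = 85*(((-4 - 3*(-2)) + 3/(2*(-4 - 3*(-2)))) - 348) = 85*(((-4 + 6) + 3/(2*(-4 + 6))) - 348) = 85*((2 + (3/2)/2) - 348) = 85*((2 + (3/2)*(1/2)) - 348) = 85*((2 + 3/4) - 348) = 85*(11/4 - 348) = 85*(-1381/4) = -117385/4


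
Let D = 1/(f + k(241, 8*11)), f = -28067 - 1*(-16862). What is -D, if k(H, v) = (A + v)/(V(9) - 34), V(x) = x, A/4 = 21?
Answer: 25/280297 ≈ 8.9191e-5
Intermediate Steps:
A = 84 (A = 4*21 = 84)
f = -11205 (f = -28067 + 16862 = -11205)
k(H, v) = -84/25 - v/25 (k(H, v) = (84 + v)/(9 - 34) = (84 + v)/(-25) = (84 + v)*(-1/25) = -84/25 - v/25)
D = -25/280297 (D = 1/(-11205 + (-84/25 - 8*11/25)) = 1/(-11205 + (-84/25 - 1/25*88)) = 1/(-11205 + (-84/25 - 88/25)) = 1/(-11205 - 172/25) = 1/(-280297/25) = -25/280297 ≈ -8.9191e-5)
-D = -1*(-25/280297) = 25/280297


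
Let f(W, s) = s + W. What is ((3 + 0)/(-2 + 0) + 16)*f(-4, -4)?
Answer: -116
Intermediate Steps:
f(W, s) = W + s
((3 + 0)/(-2 + 0) + 16)*f(-4, -4) = ((3 + 0)/(-2 + 0) + 16)*(-4 - 4) = (3/(-2) + 16)*(-8) = (3*(-½) + 16)*(-8) = (-3/2 + 16)*(-8) = (29/2)*(-8) = -116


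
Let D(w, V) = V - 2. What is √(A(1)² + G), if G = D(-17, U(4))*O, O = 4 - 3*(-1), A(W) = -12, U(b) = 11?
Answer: 3*√23 ≈ 14.387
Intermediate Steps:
D(w, V) = -2 + V
O = 7 (O = 4 + 3 = 7)
G = 63 (G = (-2 + 11)*7 = 9*7 = 63)
√(A(1)² + G) = √((-12)² + 63) = √(144 + 63) = √207 = 3*√23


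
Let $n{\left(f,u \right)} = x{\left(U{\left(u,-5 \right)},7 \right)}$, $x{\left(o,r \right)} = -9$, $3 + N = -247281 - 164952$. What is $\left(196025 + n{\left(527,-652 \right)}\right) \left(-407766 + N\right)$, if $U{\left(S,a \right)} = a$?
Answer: $-160733512032$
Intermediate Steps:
$N = -412236$ ($N = -3 - 412233 = -412236$)
$n{\left(f,u \right)} = -9$
$\left(196025 + n{\left(527,-652 \right)}\right) \left(-407766 + N\right) = \left(196025 - 9\right) \left(-407766 - 412236\right) = 196016 \left(-820002\right) = -160733512032$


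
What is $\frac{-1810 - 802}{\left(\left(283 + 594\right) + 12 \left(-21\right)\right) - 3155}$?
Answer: $\frac{1306}{1265} \approx 1.0324$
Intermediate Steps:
$\frac{-1810 - 802}{\left(\left(283 + 594\right) + 12 \left(-21\right)\right) - 3155} = - \frac{2612}{\left(877 - 252\right) - 3155} = - \frac{2612}{625 - 3155} = - \frac{2612}{-2530} = \left(-2612\right) \left(- \frac{1}{2530}\right) = \frac{1306}{1265}$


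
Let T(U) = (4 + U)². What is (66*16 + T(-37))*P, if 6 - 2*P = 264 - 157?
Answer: -216645/2 ≈ -1.0832e+5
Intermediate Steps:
P = -101/2 (P = 3 - (264 - 157)/2 = 3 - ½*107 = 3 - 107/2 = -101/2 ≈ -50.500)
(66*16 + T(-37))*P = (66*16 + (4 - 37)²)*(-101/2) = (1056 + (-33)²)*(-101/2) = (1056 + 1089)*(-101/2) = 2145*(-101/2) = -216645/2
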